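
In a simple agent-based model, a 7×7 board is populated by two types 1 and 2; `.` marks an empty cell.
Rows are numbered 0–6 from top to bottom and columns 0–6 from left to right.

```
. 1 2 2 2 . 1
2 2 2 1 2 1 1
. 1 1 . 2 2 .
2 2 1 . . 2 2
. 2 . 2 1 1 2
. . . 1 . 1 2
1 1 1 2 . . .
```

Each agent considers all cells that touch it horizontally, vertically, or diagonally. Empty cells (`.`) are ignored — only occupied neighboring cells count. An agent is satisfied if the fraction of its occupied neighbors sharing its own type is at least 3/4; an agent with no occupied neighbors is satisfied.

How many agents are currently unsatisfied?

28

(0,1)1 0/4 not
(0,2)2 3/5 not
(0,3)2 4/5 satisfied
(0,4)2 2/4 not
(0,6)1 2/2 satisfied
(1,0)2 1/3 not
(1,1)2 3/6 not
(1,2)2 3/7 not
(1,3)1 1/7 not
(1,4)2 4/6 not
(1,5)1 2/6 not
(1,6)1 2/3 not
(2,1)1 2/7 not
(2,2)1 3/6 not
(2,4)2 3/5 not
(2,5)2 4/6 not
(3,0)2 2/3 not
(3,1)2 2/5 not
(3,2)1 2/5 not
(3,5)2 4/6 not
(3,6)2 3/4 satisfied
(4,1)2 2/3 not
(4,3)2 0/3 not
(4,4)1 3/5 not
(4,5)1 2/6 not
(4,6)2 3/5 not
(5,3)1 2/4 not
(5,5)1 2/4 not
(5,6)2 1/3 not
(6,0)1 1/1 satisfied
(6,1)1 2/2 satisfied
(6,2)1 2/3 not
(6,3)2 0/2 not
Unsatisfied: (0,1), (0,2), (0,4), (1,0), (1,1), (1,2), (1,3), (1,4), (1,5), (1,6), (2,1), (2,2), (2,4), (2,5), (3,0), (3,1), (3,2), (3,5), (4,1), (4,3), (4,4), (4,5), (4,6), (5,3), (5,5), (5,6), (6,2), (6,3) — 28 in total.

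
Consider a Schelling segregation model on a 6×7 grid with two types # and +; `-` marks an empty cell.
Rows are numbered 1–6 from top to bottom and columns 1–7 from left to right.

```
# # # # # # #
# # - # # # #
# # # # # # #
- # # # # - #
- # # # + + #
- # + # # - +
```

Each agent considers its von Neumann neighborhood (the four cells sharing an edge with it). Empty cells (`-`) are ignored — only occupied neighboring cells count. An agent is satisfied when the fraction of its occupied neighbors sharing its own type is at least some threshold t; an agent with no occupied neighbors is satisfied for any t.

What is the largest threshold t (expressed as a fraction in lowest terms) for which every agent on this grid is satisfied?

0/1

(1,1)# 2/2
(1,2)# 3/3
(1,3)# 2/2
(1,4)# 3/3
(1,5)# 3/3
(1,6)# 3/3
(1,7)# 2/2
(2,1)# 3/3
(2,2)# 3/3
(2,4)# 3/3
(2,5)# 4/4
(2,6)# 4/4
(2,7)# 3/3
(3,1)# 2/2
(3,2)# 4/4
(3,3)# 3/3
(3,4)# 4/4
(3,5)# 4/4
(3,6)# 3/3
(3,7)# 3/3
(4,2)# 3/3
(4,3)# 4/4
(4,4)# 4/4
(4,5)# 2/3
(4,7)# 2/2
(5,2)# 3/3
(5,3)# 3/4
(5,4)# 3/4
(5,5)+ 1/4
(5,6)+ 1/2
(5,7)# 1/3
(6,2)# 1/2
(6,3)+ 0/3
(6,4)# 2/3
(6,5)# 1/2
(6,7)+ 0/1
The smallest same-type fraction is 0/3 at (6,3), which reduces to 0/1. Any threshold above that leaves this agent unsatisfied.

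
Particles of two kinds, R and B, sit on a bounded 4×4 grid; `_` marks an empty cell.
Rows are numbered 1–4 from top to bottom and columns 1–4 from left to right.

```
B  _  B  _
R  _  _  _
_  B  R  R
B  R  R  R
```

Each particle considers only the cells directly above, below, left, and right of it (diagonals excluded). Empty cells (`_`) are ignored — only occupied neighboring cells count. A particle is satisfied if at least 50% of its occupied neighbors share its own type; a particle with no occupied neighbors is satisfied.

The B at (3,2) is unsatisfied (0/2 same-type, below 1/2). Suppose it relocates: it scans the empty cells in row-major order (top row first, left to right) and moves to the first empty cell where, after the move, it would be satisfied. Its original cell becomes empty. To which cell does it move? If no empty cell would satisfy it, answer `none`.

(1,2)

Vacating (3,2). Empty cells in order:
  (1,2): 2/2 same-type → satisfied — stop here.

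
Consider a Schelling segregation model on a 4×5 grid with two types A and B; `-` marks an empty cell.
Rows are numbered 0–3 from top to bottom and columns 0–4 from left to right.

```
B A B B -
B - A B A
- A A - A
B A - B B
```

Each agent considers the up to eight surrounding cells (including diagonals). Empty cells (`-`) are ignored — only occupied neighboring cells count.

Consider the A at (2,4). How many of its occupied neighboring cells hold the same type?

Occupied neighbors of (2,4): (1,3)=B, (1,4)=A, (3,3)=B, (3,4)=B.
Same type (A): 1 of 4.

1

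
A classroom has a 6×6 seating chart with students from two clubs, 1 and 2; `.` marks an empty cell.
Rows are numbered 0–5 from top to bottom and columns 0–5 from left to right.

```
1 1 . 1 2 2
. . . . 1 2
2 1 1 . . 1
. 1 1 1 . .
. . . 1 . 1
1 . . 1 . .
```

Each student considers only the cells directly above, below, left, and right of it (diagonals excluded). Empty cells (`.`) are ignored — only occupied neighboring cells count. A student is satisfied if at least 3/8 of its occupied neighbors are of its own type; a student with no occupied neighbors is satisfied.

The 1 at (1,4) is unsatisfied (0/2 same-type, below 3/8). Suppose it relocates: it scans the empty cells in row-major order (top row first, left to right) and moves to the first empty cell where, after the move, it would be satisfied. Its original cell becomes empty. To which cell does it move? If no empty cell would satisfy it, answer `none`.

Vacating (1,4). Empty cells in order:
  (0,2): 2/2 same-type → satisfied — stop here.

(0,2)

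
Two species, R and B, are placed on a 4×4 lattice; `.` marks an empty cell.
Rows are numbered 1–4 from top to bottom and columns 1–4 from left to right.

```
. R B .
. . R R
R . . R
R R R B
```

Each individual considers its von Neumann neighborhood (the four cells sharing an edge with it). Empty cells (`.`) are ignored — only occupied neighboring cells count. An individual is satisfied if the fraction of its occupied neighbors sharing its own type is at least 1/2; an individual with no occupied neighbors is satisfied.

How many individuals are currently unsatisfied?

(1,2)R 0/1 ✗
(1,3)B 0/2 ✗
(2,3)R 1/2 ✓
(2,4)R 2/2 ✓
(3,1)R 1/1 ✓
(3,4)R 1/2 ✓
(4,1)R 2/2 ✓
(4,2)R 2/2 ✓
(4,3)R 1/2 ✓
(4,4)B 0/2 ✗
Unsatisfied: (1,2), (1,3), (4,4) — 3 in total.

3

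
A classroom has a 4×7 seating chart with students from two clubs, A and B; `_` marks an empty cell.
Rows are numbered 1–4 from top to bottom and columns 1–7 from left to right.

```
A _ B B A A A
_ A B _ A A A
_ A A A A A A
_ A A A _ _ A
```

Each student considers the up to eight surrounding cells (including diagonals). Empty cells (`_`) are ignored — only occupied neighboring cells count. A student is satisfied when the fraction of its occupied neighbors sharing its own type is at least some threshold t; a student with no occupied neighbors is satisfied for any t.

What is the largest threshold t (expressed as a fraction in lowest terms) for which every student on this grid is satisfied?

Row 1: (1,1)A 1/1 · (1,3)B 2/3 · (1,4)B 2/4 · (1,5)A 3/4 · (1,6)A 5/5 · (1,7)A 3/3
Row 2: (2,2)A 3/5 · (2,3)B 2/6 · (2,5)A 6/7 · (2,6)A 8/8 · (2,7)A 5/5
Row 3: (3,2)A 4/5 · (3,3)A 6/7 · (3,4)A 5/6 · (3,5)A 5/5 · (3,6)A 6/6 · (3,7)A 4/4
Row 4: (4,2)A 3/3 · (4,3)A 5/5 · (4,4)A 4/4 · (4,7)A 2/2
The smallest same-type fraction is 2/6 at (2,3), which reduces to 1/3. Any threshold above that leaves this student unsatisfied.

1/3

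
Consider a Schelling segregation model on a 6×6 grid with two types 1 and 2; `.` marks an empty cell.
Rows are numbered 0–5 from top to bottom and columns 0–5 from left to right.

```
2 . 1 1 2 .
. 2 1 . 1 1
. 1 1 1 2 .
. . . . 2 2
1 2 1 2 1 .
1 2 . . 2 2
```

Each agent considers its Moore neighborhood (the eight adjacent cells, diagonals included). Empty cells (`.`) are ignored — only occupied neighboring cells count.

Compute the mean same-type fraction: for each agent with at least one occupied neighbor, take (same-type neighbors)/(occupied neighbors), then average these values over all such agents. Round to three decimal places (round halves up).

(0,0)2 1/1
(0,2)1 2/3
(0,3)1 3/4
(0,4)2 0/3
(1,1)2 1/5
(1,2)1 5/6
(1,4)1 3/5
(1,5)1 1/3
(2,1)1 2/3
(2,2)1 3/4
(2,3)1 3/5
(2,4)2 2/5
(3,4)2 3/5
(3,5)2 2/3
(4,0)1 1/3
(4,1)2 1/4
(4,2)1 0/3
(4,3)2 2/4
(4,4)1 0/5
(5,0)1 1/3
(5,1)2 1/4
(5,4)2 2/3
(5,5)2 1/2
Sum over 23 agents: 1/1 + 2/3 + 3/4 + 0/3 + 1/5 + 5/6 + 3/5 + 1/3 + 2/3 + 3/4 + 3/5 + 2/5 + 3/5 + 2/3 + 1/3 + 1/4 + 0/3 + 2/4 + 0/5 + 1/3 + 1/4 + 2/3 + 1/2 = 109/10; mean = 109/10 ÷ 23 = 109/230 = 0.473913… → 0.474.

0.474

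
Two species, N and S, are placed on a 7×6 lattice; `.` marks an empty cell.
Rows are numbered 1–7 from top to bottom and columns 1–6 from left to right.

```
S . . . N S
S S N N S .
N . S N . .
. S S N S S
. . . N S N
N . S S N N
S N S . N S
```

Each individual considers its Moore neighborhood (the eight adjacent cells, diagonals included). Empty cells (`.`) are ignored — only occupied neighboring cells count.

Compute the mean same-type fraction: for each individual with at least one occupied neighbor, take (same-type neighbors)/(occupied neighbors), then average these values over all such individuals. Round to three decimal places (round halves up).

0.443

(1,1)S 2/2
(1,5)N 1/3
(1,6)S 1/2
(2,1)S 2/3
(2,2)S 3/5
(2,3)N 2/4
(2,4)N 3/5
(2,5)S 1/4
(3,1)N 0/3
(3,3)S 3/7
(3,4)N 3/7
(4,2)S 2/3
(4,3)S 2/5
(4,4)N 2/6
(4,5)S 2/6
(4,6)S 2/3
(5,4)N 2/7
(5,5)S 3/8
(5,6)N 2/5
(6,1)N 1/2
(6,3)S 2/4
(6,4)S 3/6
(6,5)N 4/7
(6,6)N 3/5
(7,1)S 0/2
(7,2)N 1/4
(7,3)S 2/3
(7,5)N 2/4
(7,6)S 0/3
Sum over 29 individuals: 2/2 + 1/3 + 1/2 + 2/3 + 3/5 + 2/4 + 3/5 + 1/4 + 0/3 + 3/7 + 3/7 + 2/3 + 2/5 + 2/6 + 2/6 + 2/3 + 2/7 + 3/8 + 2/5 + 1/2 + 2/4 + 3/6 + 4/7 + 3/5 + 0/2 + 1/4 + 2/3 + 2/4 + 0/3 = 10799/840; mean = 10799/840 ÷ 29 = 10799/24360 = 0.443308… → 0.443.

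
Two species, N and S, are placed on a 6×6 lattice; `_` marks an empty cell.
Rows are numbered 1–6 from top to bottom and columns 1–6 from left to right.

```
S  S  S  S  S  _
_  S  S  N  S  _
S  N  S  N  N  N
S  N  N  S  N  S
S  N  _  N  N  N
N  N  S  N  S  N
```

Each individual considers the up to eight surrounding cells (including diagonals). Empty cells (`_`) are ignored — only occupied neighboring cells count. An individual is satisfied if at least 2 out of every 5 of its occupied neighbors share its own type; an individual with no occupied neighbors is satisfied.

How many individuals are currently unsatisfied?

Row 1: (1,1)S 2/2 ok · (1,2)S 4/4 ok · (1,3)S 4/5 ok · (1,4)S 4/5 ok · (1,5)S 2/3 ok
Row 2: (2,2)S 6/7 ok · (2,3)S 5/8 ok · (2,4)N 2/8 unhappy · (2,5)S 2/6 unhappy
Row 3: (3,1)S 2/4 ok · (3,2)N 2/7 unhappy · (3,3)S 3/8 unhappy · (3,4)N 4/8 ok · (3,5)N 4/7 ok · (3,6)N 2/4 ok
Row 4: (4,1)S 2/5 ok · (4,2)N 3/7 ok · (4,3)N 5/7 ok · (4,4)S 1/7 unhappy · (4,5)N 6/8 ok · (4,6)S 0/5 unhappy
Row 5: (5,1)S 1/5 unhappy · (5,2)N 4/7 ok · (5,4)N 4/7 ok · (5,5)N 5/8 ok · (5,6)N 3/5 ok
Row 6: (6,1)N 2/3 ok · (6,2)N 2/4 ok · (6,3)S 0/4 unhappy · (6,4)N 2/4 ok · (6,5)S 0/5 unhappy · (6,6)N 2/3 ok
Unsatisfied: (2,4), (2,5), (3,2), (3,3), (4,4), (4,6), (5,1), (6,3), (6,5) — 9 in total.

9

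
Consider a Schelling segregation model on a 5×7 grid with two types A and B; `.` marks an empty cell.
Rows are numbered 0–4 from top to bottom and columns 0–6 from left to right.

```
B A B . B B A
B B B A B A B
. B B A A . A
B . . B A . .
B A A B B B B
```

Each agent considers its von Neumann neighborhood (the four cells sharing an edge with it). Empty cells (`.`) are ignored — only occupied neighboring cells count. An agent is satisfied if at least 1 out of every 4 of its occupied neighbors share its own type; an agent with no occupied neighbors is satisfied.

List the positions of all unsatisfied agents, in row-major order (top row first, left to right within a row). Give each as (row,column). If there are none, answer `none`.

Row 0: (0,0)B 1/2 ok · (0,1)A 0/3 unhappy · (0,2)B 1/2 ok · (0,4)B 2/2 ok · (0,5)B 1/3 ok · (0,6)A 0/2 unhappy
Row 1: (1,0)B 2/2 ok · (1,1)B 3/4 ok · (1,2)B 3/4 ok · (1,3)A 1/3 ok · (1,4)B 1/4 ok · (1,5)A 0/3 unhappy · (1,6)B 0/3 unhappy
Row 2: (2,1)B 2/2 ok · (2,2)B 2/3 ok · (2,3)A 2/4 ok · (2,4)A 2/3 ok · (2,6)A 0/1 unhappy
Row 3: (3,0)B 1/1 ok · (3,3)B 1/3 ok · (3,4)A 1/3 ok
Row 4: (4,0)B 1/2 ok · (4,1)A 1/2 ok · (4,2)A 1/2 ok · (4,3)B 2/3 ok · (4,4)B 2/3 ok · (4,5)B 2/2 ok · (4,6)B 1/1 ok

(0,1), (0,6), (1,5), (1,6), (2,6)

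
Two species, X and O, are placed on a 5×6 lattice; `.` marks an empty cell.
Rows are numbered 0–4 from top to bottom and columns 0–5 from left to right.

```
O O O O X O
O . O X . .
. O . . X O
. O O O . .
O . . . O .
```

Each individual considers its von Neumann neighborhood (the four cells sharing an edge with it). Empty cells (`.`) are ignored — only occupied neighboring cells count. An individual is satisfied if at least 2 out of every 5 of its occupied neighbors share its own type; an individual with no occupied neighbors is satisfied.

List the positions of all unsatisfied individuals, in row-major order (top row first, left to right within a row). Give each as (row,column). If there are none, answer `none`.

(0,3), (0,4), (0,5), (1,3), (2,4), (2,5)

Row 0: (0,0)O 2/2 ok · (0,1)O 2/2 ok · (0,2)O 3/3 ok · (0,3)O 1/3 unhappy · (0,4)X 0/2 unhappy · (0,5)O 0/1 unhappy
Row 1: (1,0)O 1/1 ok · (1,2)O 1/2 ok · (1,3)X 0/2 unhappy
Row 2: (2,1)O 1/1 ok · (2,4)X 0/1 unhappy · (2,5)O 0/1 unhappy
Row 3: (3,1)O 2/2 ok · (3,2)O 2/2 ok · (3,3)O 1/1 ok
Row 4: (4,0)O 0/0 ok · (4,4)O 0/0 ok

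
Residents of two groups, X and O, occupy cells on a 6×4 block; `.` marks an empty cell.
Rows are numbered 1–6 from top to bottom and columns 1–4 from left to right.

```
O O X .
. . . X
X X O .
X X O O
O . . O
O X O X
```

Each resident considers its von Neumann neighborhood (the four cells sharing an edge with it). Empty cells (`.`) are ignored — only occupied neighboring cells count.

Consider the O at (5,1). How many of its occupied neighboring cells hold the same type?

Occupied neighbors of (5,1): (4,1)=X, (6,1)=O.
Same type (O): 1 of 2.

1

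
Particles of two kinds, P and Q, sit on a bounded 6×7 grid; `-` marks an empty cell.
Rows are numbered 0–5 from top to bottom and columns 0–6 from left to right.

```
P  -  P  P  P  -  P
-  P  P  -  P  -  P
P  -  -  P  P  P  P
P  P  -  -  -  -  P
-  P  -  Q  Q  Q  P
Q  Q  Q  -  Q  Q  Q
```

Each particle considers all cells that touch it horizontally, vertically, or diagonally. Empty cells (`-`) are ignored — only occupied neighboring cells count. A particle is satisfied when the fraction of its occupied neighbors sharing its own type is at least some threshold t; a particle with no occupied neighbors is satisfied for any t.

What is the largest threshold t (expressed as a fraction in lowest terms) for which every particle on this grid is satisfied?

1/4

Row 0: (0,0)P 1/1 · (0,2)P 3/3 · (0,3)P 4/4 · (0,4)P 2/2 · (0,6)P 1/1
Row 1: (1,1)P 4/4 · (1,2)P 4/4 · (1,4)P 5/5 · (1,6)P 3/3
Row 2: (2,0)P 3/3 · (2,3)P 3/3 · (2,4)P 3/3 · (2,5)P 5/5 · (2,6)P 3/3
Row 3: (3,0)P 3/3 · (3,1)P 3/3 · (3,6)P 3/4
Row 4: (4,1)P 2/5 · (4,3)Q 3/3 · (4,4)Q 4/4 · (4,5)Q 4/6 · (4,6)P 1/4
Row 5: (5,0)Q 1/2 · (5,1)Q 2/3 · (5,2)Q 2/3 · (5,4)Q 4/4 · (5,5)Q 4/5 · (5,6)Q 2/3
The smallest same-type fraction is 1/4 at (4,6), which reduces to 1/4. Any threshold above that leaves this particle unsatisfied.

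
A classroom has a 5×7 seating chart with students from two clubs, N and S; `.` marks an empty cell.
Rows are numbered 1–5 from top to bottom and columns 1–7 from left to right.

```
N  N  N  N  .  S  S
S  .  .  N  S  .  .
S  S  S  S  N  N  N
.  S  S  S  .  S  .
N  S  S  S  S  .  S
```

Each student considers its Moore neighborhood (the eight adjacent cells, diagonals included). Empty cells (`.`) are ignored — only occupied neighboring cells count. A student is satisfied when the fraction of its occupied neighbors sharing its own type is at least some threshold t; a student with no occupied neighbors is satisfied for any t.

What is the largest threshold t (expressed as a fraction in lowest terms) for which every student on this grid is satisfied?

(1,1)N 1/2
(1,2)N 2/3
(1,3)N 3/3
(1,4)N 2/3
(1,6)S 2/2
(1,7)S 1/1
(2,1)S 2/4
(2,4)N 3/6
(2,5)S 2/6
(3,1)S 3/3
(3,2)S 5/5
(3,3)S 5/6
(3,4)S 4/6
(3,5)N 2/6
(3,6)N 2/4
(3,7)N 1/2
(4,2)S 6/7
(4,3)S 8/8
(4,4)S 6/7
(4,6)S 2/5
(5,1)N 0/2
(5,2)S 3/4
(5,3)S 5/5
(5,4)S 4/4
(5,5)S 3/3
(5,7)S 1/1
The smallest same-type fraction is 0/2 at (5,1), which reduces to 0/1. Any threshold above that leaves this student unsatisfied.

0/1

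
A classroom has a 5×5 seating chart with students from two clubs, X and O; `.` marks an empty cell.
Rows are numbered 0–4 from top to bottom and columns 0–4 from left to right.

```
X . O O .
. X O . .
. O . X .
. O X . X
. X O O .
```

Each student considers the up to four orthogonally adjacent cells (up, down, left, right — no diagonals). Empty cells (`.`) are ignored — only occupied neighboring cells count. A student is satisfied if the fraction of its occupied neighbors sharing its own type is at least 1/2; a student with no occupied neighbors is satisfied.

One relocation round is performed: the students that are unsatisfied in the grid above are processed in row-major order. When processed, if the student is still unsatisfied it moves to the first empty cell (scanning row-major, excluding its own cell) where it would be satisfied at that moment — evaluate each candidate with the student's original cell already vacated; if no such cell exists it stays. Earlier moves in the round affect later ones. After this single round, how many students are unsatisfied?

Initially unsatisfied (in order): (1,1), (3,1), (3,2), (4,1), (4,2).
  (1,1) → (0,1).
  (3,1) → (0,4).
  (3,2) → (1,0).
  (4,1) → (1,1).
  (4,2): now satisfied by earlier moves; stays.
Resulting grid:
X X O O O
X X O . .
. O . X .
. . . . X
. . O O .
Unsatisfied now: (2,1).

1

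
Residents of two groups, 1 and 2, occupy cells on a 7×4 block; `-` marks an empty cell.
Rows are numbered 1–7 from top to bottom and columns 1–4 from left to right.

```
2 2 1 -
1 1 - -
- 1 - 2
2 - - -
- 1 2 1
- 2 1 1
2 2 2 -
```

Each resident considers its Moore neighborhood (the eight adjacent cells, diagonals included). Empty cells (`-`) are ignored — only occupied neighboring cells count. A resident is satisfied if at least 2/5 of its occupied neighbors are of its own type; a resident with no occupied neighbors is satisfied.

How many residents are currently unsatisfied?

5

(1,1)2 1/3 unhappy
(1,2)2 1/4 unhappy
(1,3)1 1/2 ok
(2,1)1 2/4 ok
(2,2)1 3/5 ok
(3,2)1 2/3 ok
(3,4)2 0/0 ok
(4,1)2 0/2 unhappy
(5,2)1 1/4 unhappy
(5,3)2 1/5 unhappy
(5,4)1 2/3 ok
(6,2)2 4/6 ok
(6,3)1 3/7 ok
(6,4)1 2/4 ok
(7,1)2 2/2 ok
(7,2)2 3/4 ok
(7,3)2 2/4 ok
Unsatisfied: (1,1), (1,2), (4,1), (5,2), (5,3) — 5 in total.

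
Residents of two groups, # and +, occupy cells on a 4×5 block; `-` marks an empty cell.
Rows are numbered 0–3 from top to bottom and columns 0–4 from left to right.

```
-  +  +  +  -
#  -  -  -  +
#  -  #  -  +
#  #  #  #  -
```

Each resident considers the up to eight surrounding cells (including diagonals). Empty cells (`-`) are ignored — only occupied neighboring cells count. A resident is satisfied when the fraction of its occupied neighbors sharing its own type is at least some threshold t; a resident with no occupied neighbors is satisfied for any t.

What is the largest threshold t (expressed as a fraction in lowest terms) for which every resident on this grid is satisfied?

1/2

Row 0: (0,1)+ 1/2 · (0,2)+ 2/2 · (0,3)+ 2/2
Row 1: (1,0)# 1/2 · (1,4)+ 2/2
Row 2: (2,0)# 3/3 · (2,2)# 3/3 · (2,4)+ 1/2
Row 3: (3,0)# 2/2 · (3,1)# 4/4 · (3,2)# 3/3 · (3,3)# 2/3
The smallest same-type fraction is 1/2 at (0,1), which reduces to 1/2. Any threshold above that leaves this resident unsatisfied.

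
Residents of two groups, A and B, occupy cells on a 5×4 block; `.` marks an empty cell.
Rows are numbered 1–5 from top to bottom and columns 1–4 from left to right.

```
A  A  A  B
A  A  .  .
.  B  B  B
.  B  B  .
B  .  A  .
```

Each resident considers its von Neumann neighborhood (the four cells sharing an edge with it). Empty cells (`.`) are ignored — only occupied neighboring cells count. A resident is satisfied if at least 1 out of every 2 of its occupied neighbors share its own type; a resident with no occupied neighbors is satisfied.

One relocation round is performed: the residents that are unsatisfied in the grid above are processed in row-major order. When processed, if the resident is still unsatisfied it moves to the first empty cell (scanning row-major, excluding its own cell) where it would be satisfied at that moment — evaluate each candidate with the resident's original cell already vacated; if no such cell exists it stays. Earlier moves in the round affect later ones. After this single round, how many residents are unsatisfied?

0

Initially unsatisfied (in order): (1,4), (5,3).
  (1,4) → (2,4).
  (5,3) → (1,4).
Resulting grid:
A A A A
A A . B
. B B B
. B B .
B . . .
All satisfied now.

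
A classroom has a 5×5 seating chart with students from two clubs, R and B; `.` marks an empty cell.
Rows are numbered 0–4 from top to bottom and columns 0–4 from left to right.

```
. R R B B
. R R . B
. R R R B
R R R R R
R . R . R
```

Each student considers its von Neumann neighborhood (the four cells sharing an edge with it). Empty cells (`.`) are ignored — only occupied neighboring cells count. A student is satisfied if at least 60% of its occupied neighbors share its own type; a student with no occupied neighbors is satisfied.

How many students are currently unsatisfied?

Row 0: (0,1)R 2/2 satisfied · (0,2)R 2/3 satisfied · (0,3)B 1/2 not · (0,4)B 2/2 satisfied
Row 1: (1,1)R 3/3 satisfied · (1,2)R 3/3 satisfied · (1,4)B 2/2 satisfied
Row 2: (2,1)R 3/3 satisfied · (2,2)R 4/4 satisfied · (2,3)R 2/3 satisfied · (2,4)B 1/3 not
Row 3: (3,0)R 2/2 satisfied · (3,1)R 3/3 satisfied · (3,2)R 4/4 satisfied · (3,3)R 3/3 satisfied · (3,4)R 2/3 satisfied
Row 4: (4,0)R 1/1 satisfied · (4,2)R 1/1 satisfied · (4,4)R 1/1 satisfied
Unsatisfied: (0,3), (2,4) — 2 in total.

2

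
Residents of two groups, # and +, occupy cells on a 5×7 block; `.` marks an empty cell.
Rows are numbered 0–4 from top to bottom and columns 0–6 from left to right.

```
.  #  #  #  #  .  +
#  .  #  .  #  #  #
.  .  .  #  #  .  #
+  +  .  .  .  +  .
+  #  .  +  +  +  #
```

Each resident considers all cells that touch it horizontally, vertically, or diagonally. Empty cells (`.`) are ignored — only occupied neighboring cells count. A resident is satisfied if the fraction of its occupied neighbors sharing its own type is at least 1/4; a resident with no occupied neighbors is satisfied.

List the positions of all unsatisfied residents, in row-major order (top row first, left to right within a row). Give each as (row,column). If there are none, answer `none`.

(0,6), (4,1), (4,6)

(0,1)# 3/3 satisfied
(0,2)# 3/3 satisfied
(0,3)# 4/4 satisfied
(0,4)# 3/3 satisfied
(0,6)+ 0/2 not
(1,0)# 1/1 satisfied
(1,2)# 4/4 satisfied
(1,4)# 5/5 satisfied
(1,5)# 5/6 satisfied
(1,6)# 2/3 satisfied
(2,3)# 3/3 satisfied
(2,4)# 3/4 satisfied
(2,6)# 2/3 satisfied
(3,0)+ 2/3 satisfied
(3,1)+ 2/3 satisfied
(3,5)+ 2/5 satisfied
(4,0)+ 2/3 satisfied
(4,1)# 0/3 not
(4,3)+ 1/1 satisfied
(4,4)+ 3/3 satisfied
(4,5)+ 2/3 satisfied
(4,6)# 0/2 not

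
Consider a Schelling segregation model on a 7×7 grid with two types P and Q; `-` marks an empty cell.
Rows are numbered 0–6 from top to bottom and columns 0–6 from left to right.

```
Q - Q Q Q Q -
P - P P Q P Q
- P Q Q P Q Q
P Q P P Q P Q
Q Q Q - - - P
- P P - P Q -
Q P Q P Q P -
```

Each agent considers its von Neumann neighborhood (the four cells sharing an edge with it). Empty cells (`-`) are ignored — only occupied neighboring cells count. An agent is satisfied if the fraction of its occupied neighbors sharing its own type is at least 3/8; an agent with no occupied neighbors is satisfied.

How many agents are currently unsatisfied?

29

Row 0: (0,0)Q 0/1 unhappy · (0,2)Q 1/2 ok · (0,3)Q 2/3 ok · (0,4)Q 3/3 ok · (0,5)Q 1/2 ok
Row 1: (1,0)P 0/1 unhappy · (1,2)P 1/3 unhappy · (1,3)P 1/4 unhappy · (1,4)Q 1/4 unhappy · (1,5)P 0/4 unhappy · (1,6)Q 1/2 ok
Row 2: (2,1)P 0/2 unhappy · (2,2)Q 1/4 unhappy · (2,3)Q 1/4 unhappy · (2,4)P 0/4 unhappy · (2,5)Q 1/4 unhappy · (2,6)Q 3/3 ok
Row 3: (3,0)P 0/2 unhappy · (3,1)Q 1/4 unhappy · (3,2)P 1/4 unhappy · (3,3)P 1/3 unhappy · (3,4)Q 0/3 unhappy · (3,5)P 0/3 unhappy · (3,6)Q 1/3 unhappy
Row 4: (4,0)Q 1/2 ok · (4,1)Q 3/4 ok · (4,2)Q 1/3 unhappy · (4,6)P 0/1 unhappy
Row 5: (5,1)P 2/3 ok · (5,2)P 1/3 unhappy · (5,4)P 0/2 unhappy · (5,5)Q 0/2 unhappy
Row 6: (6,0)Q 0/1 unhappy · (6,1)P 1/3 unhappy · (6,2)Q 0/3 unhappy · (6,3)P 0/2 unhappy · (6,4)Q 0/3 unhappy · (6,5)P 0/2 unhappy
Unsatisfied: (0,0), (1,0), (1,2), (1,3), (1,4), (1,5), (2,1), (2,2), (2,3), (2,4), (2,5), (3,0), (3,1), (3,2), (3,3), (3,4), (3,5), (3,6), (4,2), (4,6), (5,2), (5,4), (5,5), (6,0), (6,1), (6,2), (6,3), (6,4), (6,5) — 29 in total.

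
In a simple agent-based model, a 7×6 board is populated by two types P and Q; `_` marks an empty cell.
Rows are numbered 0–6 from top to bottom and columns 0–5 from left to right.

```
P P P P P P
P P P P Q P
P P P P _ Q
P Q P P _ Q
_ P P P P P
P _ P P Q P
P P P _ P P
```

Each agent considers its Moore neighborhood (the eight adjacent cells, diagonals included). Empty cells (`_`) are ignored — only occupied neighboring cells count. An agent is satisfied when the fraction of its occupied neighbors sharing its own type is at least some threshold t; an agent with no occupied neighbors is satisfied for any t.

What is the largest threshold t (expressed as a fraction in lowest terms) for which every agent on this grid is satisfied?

0/1

(0,0)P 3/3
(0,1)P 5/5
(0,2)P 5/5
(0,3)P 4/5
(0,4)P 4/5
(0,5)P 2/3
(1,0)P 5/5
(1,1)P 8/8
(1,2)P 8/8
(1,3)P 6/7
(1,4)Q 1/7
(1,5)P 2/4
(2,0)P 4/5
(2,1)P 7/8
(2,2)P 7/8
(2,3)P 5/6
(2,5)Q 2/3
(3,0)P 3/4
(3,1)Q 0/7
(3,2)P 7/8
(3,3)P 6/6
(3,5)Q 1/3
(4,1)P 5/6
(4,2)P 6/7
(4,3)P 6/7
(4,4)P 5/7
(4,5)P 2/4
(5,0)P 3/3
(5,2)P 6/6
(5,3)P 6/7
(5,4)Q 0/7
(5,5)P 4/5
(6,0)P 2/2
(6,1)P 4/4
(6,2)P 3/3
(6,4)P 3/4
(6,5)P 2/3
The smallest same-type fraction is 0/7 at (3,1), which reduces to 0/1. Any threshold above that leaves this agent unsatisfied.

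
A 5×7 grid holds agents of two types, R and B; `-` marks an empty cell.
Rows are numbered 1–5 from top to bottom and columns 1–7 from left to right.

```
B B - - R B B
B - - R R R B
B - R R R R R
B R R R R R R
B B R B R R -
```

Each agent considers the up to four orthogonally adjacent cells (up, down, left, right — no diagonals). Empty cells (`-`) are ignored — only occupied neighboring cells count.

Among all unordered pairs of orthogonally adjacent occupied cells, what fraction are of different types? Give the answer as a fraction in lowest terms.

Scan each occupied cell's neighbors to the right and below so each pair is counted once.
From row 1: 2 unlike of 7 pairs (running 2/7).
From row 2: 2 unlike of 8 pairs (running 4/15).
From row 3: 0 unlike of 10 pairs (running 4/25).
From row 4: 3 unlike of 12 pairs (running 7/37).
From row 5: 3 unlike of 5 pairs (running 10/42).
Total adjacent occupied pairs: 42; unlike-type pairs: 10.
10/42 reduces to 5/21.

5/21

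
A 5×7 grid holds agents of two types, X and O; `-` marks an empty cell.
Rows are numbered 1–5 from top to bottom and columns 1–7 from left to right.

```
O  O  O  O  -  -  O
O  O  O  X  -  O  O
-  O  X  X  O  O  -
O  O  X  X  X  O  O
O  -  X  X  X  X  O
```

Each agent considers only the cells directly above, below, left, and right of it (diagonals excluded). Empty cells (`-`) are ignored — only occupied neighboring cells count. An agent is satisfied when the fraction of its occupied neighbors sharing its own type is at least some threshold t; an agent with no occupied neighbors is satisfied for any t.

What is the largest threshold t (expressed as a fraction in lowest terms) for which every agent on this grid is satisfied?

(1,1)O 2/2
(1,2)O 3/3
(1,3)O 3/3
(1,4)O 1/2
(1,7)O 1/1
(2,1)O 2/2
(2,2)O 4/4
(2,3)O 2/4
(2,4)X 1/3
(2,6)O 2/2
(2,7)O 2/2
(3,2)O 2/3
(3,3)X 2/4
(3,4)X 3/4
(3,5)O 1/3
(3,6)O 3/3
(4,1)O 2/2
(4,2)O 2/3
(4,3)X 3/4
(4,4)X 4/4
(4,5)X 2/4
(4,6)O 2/4
(4,7)O 2/2
(5,1)O 1/1
(5,3)X 2/2
(5,4)X 3/3
(5,5)X 3/3
(5,6)X 1/3
(5,7)O 1/2
The smallest same-type fraction is 1/3 at (2,4), which reduces to 1/3. Any threshold above that leaves this agent unsatisfied.

1/3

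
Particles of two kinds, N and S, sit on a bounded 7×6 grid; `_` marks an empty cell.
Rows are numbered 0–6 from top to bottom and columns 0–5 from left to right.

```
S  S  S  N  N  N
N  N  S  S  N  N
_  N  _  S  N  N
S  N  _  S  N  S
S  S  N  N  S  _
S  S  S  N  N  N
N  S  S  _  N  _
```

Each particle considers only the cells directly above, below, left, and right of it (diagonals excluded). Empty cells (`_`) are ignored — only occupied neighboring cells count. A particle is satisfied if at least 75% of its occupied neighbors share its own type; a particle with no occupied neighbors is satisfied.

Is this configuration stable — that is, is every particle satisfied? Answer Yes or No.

Row 0: (0,0)S 1/2 ✗ · (0,1)S 2/3 ✗ · (0,2)S 2/3 ✗ · (0,3)N 1/3 ✗ · (0,4)N 3/3 ✓ · (0,5)N 2/2 ✓
Row 1: (1,0)N 1/2 ✗ · (1,1)N 2/4 ✗ · (1,2)S 2/3 ✗ · (1,3)S 2/4 ✗ · (1,4)N 3/4 ✓ · (1,5)N 3/3 ✓
Row 2: (2,1)N 2/2 ✓ · (2,3)S 2/3 ✗ · (2,4)N 3/4 ✓ · (2,5)N 2/3 ✗
Row 3: (3,0)S 1/2 ✗ · (3,1)N 1/3 ✗ · (3,3)S 1/3 ✗ · (3,4)N 1/4 ✗ · (3,5)S 0/2 ✗
Row 4: (4,0)S 3/3 ✓ · (4,1)S 2/4 ✗ · (4,2)N 1/3 ✗ · (4,3)N 2/4 ✗ · (4,4)S 0/3 ✗
Row 5: (5,0)S 2/3 ✗ · (5,1)S 4/4 ✓ · (5,2)S 2/4 ✗ · (5,3)N 2/3 ✗ · (5,4)N 3/4 ✓ · (5,5)N 1/1 ✓
Row 6: (6,0)N 0/2 ✗ · (6,1)S 2/3 ✗ · (6,2)S 2/2 ✓ · (6,4)N 1/1 ✓
For instance (0,0) has only 1/2 same-type neighbors, below 3/4.

No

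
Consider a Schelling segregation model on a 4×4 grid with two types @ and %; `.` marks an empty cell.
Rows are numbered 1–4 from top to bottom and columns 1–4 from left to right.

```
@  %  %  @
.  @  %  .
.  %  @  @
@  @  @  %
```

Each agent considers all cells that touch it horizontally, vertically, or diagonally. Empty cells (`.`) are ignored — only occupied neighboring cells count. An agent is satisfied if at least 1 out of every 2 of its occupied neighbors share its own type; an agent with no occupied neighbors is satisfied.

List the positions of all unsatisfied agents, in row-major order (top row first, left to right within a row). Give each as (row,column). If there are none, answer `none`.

(1,4), (2,2), (2,3), (3,2), (4,4)

Row 1: (1,1)@ 1/2 ok · (1,2)% 2/4 ok · (1,3)% 2/4 ok · (1,4)@ 0/2 unhappy
Row 2: (2,2)@ 2/6 unhappy · (2,3)% 3/7 unhappy
Row 3: (3,2)% 1/6 unhappy · (3,3)@ 4/7 ok · (3,4)@ 2/4 ok
Row 4: (4,1)@ 1/2 ok · (4,2)@ 3/4 ok · (4,3)@ 3/5 ok · (4,4)% 0/3 unhappy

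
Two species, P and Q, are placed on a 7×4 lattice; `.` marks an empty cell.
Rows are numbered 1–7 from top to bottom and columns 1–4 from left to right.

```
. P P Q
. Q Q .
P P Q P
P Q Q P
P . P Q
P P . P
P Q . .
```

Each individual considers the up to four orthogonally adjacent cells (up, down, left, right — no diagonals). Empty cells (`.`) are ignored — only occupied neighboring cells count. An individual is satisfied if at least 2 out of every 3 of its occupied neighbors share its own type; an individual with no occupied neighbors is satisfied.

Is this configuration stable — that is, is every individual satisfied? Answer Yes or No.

No

(1,2)P 1/2 unhappy
(1,3)P 1/3 unhappy
(1,4)Q 0/1 unhappy
(2,2)Q 1/3 unhappy
(2,3)Q 2/3 ok
(3,1)P 2/2 ok
(3,2)P 1/4 unhappy
(3,3)Q 2/4 unhappy
(3,4)P 1/2 unhappy
(4,1)P 2/3 ok
(4,2)Q 1/3 unhappy
(4,3)Q 2/4 unhappy
(4,4)P 1/3 unhappy
(5,1)P 2/2 ok
(5,3)P 0/2 unhappy
(5,4)Q 0/3 unhappy
(6,1)P 3/3 ok
(6,2)P 1/2 unhappy
(6,4)P 0/1 unhappy
(7,1)P 1/2 unhappy
(7,2)Q 0/2 unhappy
For instance (1,2) has only 1/2 same-type neighbors, below 2/3.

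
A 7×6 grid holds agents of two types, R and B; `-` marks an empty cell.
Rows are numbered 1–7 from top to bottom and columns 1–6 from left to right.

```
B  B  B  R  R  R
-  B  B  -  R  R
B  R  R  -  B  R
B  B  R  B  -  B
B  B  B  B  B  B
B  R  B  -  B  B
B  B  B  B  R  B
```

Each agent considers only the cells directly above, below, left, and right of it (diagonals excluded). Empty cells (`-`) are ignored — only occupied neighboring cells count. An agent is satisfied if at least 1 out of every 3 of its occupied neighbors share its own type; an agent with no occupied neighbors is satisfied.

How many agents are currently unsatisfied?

5

(1,1)B 1/1 ✓
(1,2)B 3/3 ✓
(1,3)B 2/3 ✓
(1,4)R 1/2 ✓
(1,5)R 3/3 ✓
(1,6)R 2/2 ✓
(2,2)B 2/3 ✓
(2,3)B 2/3 ✓
(2,5)R 2/3 ✓
(2,6)R 3/3 ✓
(3,1)B 1/2 ✓
(3,2)R 1/4 ✗
(3,3)R 2/3 ✓
(3,5)B 0/2 ✗
(3,6)R 1/3 ✓
(4,1)B 3/3 ✓
(4,2)B 2/4 ✓
(4,3)R 1/4 ✗
(4,4)B 1/2 ✓
(4,6)B 1/2 ✓
(5,1)B 3/3 ✓
(5,2)B 3/4 ✓
(5,3)B 3/4 ✓
(5,4)B 3/3 ✓
(5,5)B 3/3 ✓
(5,6)B 3/3 ✓
(6,1)B 2/3 ✓
(6,2)R 0/4 ✗
(6,3)B 2/3 ✓
(6,5)B 2/3 ✓
(6,6)B 3/3 ✓
(7,1)B 2/2 ✓
(7,2)B 2/3 ✓
(7,3)B 3/3 ✓
(7,4)B 1/2 ✓
(7,5)R 0/3 ✗
(7,6)B 1/2 ✓
Unsatisfied: (3,2), (3,5), (4,3), (6,2), (7,5) — 5 in total.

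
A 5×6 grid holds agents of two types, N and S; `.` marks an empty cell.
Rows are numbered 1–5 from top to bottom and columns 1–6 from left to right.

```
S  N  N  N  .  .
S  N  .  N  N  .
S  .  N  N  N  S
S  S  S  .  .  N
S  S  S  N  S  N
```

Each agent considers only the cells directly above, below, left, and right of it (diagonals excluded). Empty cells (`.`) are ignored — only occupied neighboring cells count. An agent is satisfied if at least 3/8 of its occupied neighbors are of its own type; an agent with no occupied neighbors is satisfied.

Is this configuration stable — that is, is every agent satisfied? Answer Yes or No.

No

Row 1: (1,1)S 1/2 ok · (1,2)N 2/3 ok · (1,3)N 2/2 ok · (1,4)N 2/2 ok
Row 2: (2,1)S 2/3 ok · (2,2)N 1/2 ok · (2,4)N 3/3 ok · (2,5)N 2/2 ok
Row 3: (3,1)S 2/2 ok · (3,3)N 1/2 ok · (3,4)N 3/3 ok · (3,5)N 2/3 ok · (3,6)S 0/2 unhappy
Row 4: (4,1)S 3/3 ok · (4,2)S 3/3 ok · (4,3)S 2/3 ok · (4,6)N 1/2 ok
Row 5: (5,1)S 2/2 ok · (5,2)S 3/3 ok · (5,3)S 2/3 ok · (5,4)N 0/2 unhappy · (5,5)S 0/2 unhappy · (5,6)N 1/2 ok
For instance (3,6) has only 0/2 same-type neighbors, below 3/8.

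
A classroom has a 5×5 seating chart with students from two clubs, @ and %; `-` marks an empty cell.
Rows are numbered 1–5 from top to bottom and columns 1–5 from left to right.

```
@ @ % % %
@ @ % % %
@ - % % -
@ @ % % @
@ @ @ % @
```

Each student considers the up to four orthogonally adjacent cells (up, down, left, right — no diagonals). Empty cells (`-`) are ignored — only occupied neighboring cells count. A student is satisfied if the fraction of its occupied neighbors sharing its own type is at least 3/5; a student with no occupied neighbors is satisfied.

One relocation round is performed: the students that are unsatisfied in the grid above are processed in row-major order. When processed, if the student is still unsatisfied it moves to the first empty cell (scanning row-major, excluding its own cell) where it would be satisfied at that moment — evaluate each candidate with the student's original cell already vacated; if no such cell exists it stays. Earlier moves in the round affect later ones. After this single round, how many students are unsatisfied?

1

Initially unsatisfied (in order): (4,3), (4,5), (5,3), (5,4), (5,5).
  (4,3) → (3,5).
  (4,5) → (3,2).
  (5,3): no empty cell satisfies it; stays.
  (5,4) → (4,5).
  (5,5): no empty cell satisfies it; stays.
Resulting grid:
@ @ % % %
@ @ % % %
@ @ % % %
@ @ - % %
@ @ @ - @
Unsatisfied now: (5,5).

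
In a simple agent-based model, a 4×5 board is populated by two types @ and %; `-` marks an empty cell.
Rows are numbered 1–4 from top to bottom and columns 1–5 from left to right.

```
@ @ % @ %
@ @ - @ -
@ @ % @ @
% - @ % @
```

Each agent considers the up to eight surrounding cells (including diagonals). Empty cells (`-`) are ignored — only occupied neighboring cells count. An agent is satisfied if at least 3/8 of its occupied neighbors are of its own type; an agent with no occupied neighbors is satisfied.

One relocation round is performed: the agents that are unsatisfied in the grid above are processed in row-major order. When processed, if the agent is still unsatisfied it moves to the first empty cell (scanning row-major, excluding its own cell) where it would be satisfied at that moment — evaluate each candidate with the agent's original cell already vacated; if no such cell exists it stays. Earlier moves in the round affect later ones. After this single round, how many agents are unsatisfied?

4

Initially unsatisfied (in order): (1,3), (1,4), (1,5), (3,3), (4,1), (4,4).
  (1,3) → (4,2).
  (1,4): now satisfied by earlier moves; stays.
  (1,5): no empty cell satisfies it; stays.
  (3,3): no empty cell satisfies it; stays.
  (4,1): no empty cell satisfies it; stays.
  (4,4): no empty cell satisfies it; stays.
Resulting grid:
@ @ - @ %
@ @ - @ -
@ @ % @ @
% % @ % @
Unsatisfied now: (1,5), (3,3), (4,1), (4,4).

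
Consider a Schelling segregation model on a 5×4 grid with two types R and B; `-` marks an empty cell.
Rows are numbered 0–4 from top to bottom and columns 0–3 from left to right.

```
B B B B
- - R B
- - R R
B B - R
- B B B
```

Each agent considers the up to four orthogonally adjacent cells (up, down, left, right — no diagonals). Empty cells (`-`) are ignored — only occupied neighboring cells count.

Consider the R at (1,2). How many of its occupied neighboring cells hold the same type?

Occupied neighbors of (1,2): (0,2)=B, (2,2)=R, (1,3)=B.
Same type (R): 1 of 3.

1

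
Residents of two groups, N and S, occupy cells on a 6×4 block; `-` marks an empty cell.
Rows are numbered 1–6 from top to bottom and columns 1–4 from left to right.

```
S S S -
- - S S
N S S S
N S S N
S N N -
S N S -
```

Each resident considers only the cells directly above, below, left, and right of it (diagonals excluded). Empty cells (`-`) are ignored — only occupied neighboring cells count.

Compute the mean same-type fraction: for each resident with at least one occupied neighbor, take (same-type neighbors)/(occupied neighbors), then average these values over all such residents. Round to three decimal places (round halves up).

0.588

Row 1: (1,1)S 1/1 · (1,2)S 2/2 · (1,3)S 2/2
Row 2: (2,3)S 3/3 · (2,4)S 2/2
Row 3: (3,1)N 1/2 · (3,2)S 2/3 · (3,3)S 4/4 · (3,4)S 2/3
Row 4: (4,1)N 1/3 · (4,2)S 2/4 · (4,3)S 2/4 · (4,4)N 0/2
Row 5: (5,1)S 1/3 · (5,2)N 2/4 · (5,3)N 1/3
Row 6: (6,1)S 1/2 · (6,2)N 1/3 · (6,3)S 0/2
Sum over 19 residents: 1/1 + 2/2 + 2/2 + 3/3 + 2/2 + 1/2 + 2/3 + 4/4 + 2/3 + 1/3 + 2/4 + 2/4 + 0/2 + 1/3 + 2/4 + 1/3 + 1/2 + 1/3 + 0/2 = 67/6; mean = 67/6 ÷ 19 = 67/114 = 0.587719… → 0.588.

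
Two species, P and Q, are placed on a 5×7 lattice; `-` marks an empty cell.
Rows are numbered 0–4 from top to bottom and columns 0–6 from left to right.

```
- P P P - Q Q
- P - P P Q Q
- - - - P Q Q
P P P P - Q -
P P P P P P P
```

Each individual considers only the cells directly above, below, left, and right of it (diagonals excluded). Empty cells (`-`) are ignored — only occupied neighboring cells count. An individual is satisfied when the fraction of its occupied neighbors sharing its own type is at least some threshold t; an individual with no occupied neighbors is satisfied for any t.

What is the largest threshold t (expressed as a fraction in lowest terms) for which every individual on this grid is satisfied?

Row 0: (0,1)P 2/2 · (0,2)P 2/2 · (0,3)P 2/2 · (0,5)Q 2/2 · (0,6)Q 2/2
Row 1: (1,1)P 1/1 · (1,3)P 2/2 · (1,4)P 2/3 · (1,5)Q 3/4 · (1,6)Q 3/3
Row 2: (2,4)P 1/2 · (2,5)Q 3/4 · (2,6)Q 2/2
Row 3: (3,0)P 2/2 · (3,1)P 3/3 · (3,2)P 3/3 · (3,3)P 2/2 · (3,5)Q 1/2
Row 4: (4,0)P 2/2 · (4,1)P 3/3 · (4,2)P 3/3 · (4,3)P 3/3 · (4,4)P 2/2 · (4,5)P 2/3 · (4,6)P 1/1
The smallest same-type fraction is 1/2 at (2,4), which reduces to 1/2. Any threshold above that leaves this individual unsatisfied.

1/2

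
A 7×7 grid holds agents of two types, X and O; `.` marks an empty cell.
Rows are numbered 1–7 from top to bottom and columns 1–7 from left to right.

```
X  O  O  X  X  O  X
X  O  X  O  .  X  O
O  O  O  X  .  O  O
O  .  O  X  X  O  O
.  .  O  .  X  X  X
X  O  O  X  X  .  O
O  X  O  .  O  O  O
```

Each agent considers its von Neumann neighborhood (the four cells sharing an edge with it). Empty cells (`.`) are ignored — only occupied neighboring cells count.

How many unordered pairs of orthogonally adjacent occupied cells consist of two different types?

29

Scan each occupied cell's neighbors to the right and below so each pair is counted once.
Row 1: X(1,1)–O(1,2)≠ X(1,1)–X(2,1)= O(1,2)–O(1,3)= O(1,2)–O(2,2)= O(1,3)–X(1,4)≠ O(1,3)–X(2,3)≠ X(1,4)–X(1,5)= X(1,4)–O(2,4)≠ X(1,5)–O(1,6)≠ O(1,6)–X(1,7)≠ O(1,6)–X(2,6)≠ X(1,7)–O(2,7)≠  → 8/12 unlike.
Row 2: X(2,1)–O(2,2)≠ X(2,1)–O(3,1)≠ O(2,2)–X(2,3)≠ O(2,2)–O(3,2)= X(2,3)–O(2,4)≠ X(2,3)–O(3,3)≠ O(2,4)–X(3,4)≠ X(2,6)–O(2,7)≠ X(2,6)–O(3,6)≠ O(2,7)–O(3,7)=  → 8/10 unlike.
Row 3: O(3,1)–O(3,2)= O(3,1)–O(4,1)= O(3,2)–O(3,3)= O(3,3)–X(3,4)≠ O(3,3)–O(4,3)= X(3,4)–X(4,4)= O(3,6)–O(3,7)= O(3,6)–O(4,6)= O(3,7)–O(4,7)=  → 1/9 unlike.
Row 4: O(4,3)–X(4,4)≠ O(4,3)–O(5,3)= X(4,4)–X(4,5)= X(4,5)–O(4,6)≠ X(4,5)–X(5,5)= O(4,6)–O(4,7)= O(4,6)–X(5,6)≠ O(4,7)–X(5,7)≠  → 4/8 unlike.
Row 5: O(5,3)–O(6,3)= X(5,5)–X(5,6)= X(5,5)–X(6,5)= X(5,6)–X(5,7)= X(5,7)–O(6,7)≠  → 1/5 unlike.
Row 6: X(6,1)–O(6,2)≠ X(6,1)–O(7,1)≠ O(6,2)–O(6,3)= O(6,2)–X(7,2)≠ O(6,3)–X(6,4)≠ O(6,3)–O(7,3)= X(6,4)–X(6,5)= X(6,5)–O(7,5)≠ O(6,7)–O(7,7)=  → 5/9 unlike.
Row 7: O(7,1)–X(7,2)≠ X(7,2)–O(7,3)≠ O(7,5)–O(7,6)= O(7,6)–O(7,7)=  → 2/4 unlike.
Total adjacent occupied pairs: 57; unlike-type pairs: 29.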